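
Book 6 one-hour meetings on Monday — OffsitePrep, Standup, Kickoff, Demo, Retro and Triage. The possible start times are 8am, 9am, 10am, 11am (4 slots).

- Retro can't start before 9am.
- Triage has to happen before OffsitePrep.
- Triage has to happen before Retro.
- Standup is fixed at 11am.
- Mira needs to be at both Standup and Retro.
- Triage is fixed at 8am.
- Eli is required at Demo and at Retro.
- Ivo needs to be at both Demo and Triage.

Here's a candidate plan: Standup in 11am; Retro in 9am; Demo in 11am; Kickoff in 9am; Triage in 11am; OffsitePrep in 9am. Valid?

No — it violates: Ivo needs to be at both Demo and Triage

Standup is fixed at 11am — holds.
Eli is required at Demo and at Retro — holds.
Retro can't start before 9am — holds.
Triage has to happen before OffsitePrep — violated.
Triage is fixed at 8am — violated.
Triage has to happen before Retro — violated.
Mira needs to be at both Standup and Retro — holds.
Ivo needs to be at both Demo and Triage — violated.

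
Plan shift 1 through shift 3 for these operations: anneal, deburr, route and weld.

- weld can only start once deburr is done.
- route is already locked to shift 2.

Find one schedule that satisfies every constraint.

deburr -> shift 1, route -> shift 2, anneal -> shift 1, weld -> shift 2

Checking: deburr(shift 1) before weld(shift 2); route=shift 2 in [shift 2,shift 2].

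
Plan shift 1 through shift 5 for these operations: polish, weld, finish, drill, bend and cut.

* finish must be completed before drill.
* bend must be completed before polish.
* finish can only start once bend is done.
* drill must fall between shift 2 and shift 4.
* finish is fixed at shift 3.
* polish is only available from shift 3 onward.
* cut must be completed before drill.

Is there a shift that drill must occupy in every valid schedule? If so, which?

Drill is available from shift 2; precedence pushes drill to at least shift 4; drill's own window allows nothing later than shift 4.
So drill is pinned to shift 4.

shift 4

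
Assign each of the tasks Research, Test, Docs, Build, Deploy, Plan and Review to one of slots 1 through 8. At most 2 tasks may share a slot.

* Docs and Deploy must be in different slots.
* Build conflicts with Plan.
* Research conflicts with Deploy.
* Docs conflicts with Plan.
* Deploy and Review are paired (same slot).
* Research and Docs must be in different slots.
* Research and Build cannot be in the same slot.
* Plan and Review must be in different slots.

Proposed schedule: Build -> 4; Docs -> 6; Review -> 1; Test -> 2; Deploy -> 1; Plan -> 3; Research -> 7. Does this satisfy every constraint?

Yes, all constraints hold

Research and Build cannot be in the same slot — holds.
Research conflicts with Deploy — holds.
Plan and Review must be in different slots — holds.
Build conflicts with Plan — holds.
At most 2 tasks may share a slot — holds.
Deploy and Review are paired (same slot) — holds.
Research and Docs must be in different slots — holds.
Docs and Deploy must be in different slots — holds.
Docs conflicts with Plan — holds.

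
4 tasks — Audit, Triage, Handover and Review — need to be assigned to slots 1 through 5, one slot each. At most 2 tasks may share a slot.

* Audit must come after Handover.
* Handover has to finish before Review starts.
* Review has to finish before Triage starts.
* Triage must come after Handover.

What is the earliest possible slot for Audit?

2

Precedence pushes Audit to at least 2.
Audit at 2 is achievable: Triage -> 3, Review -> 2, Audit -> 2, Handover -> 1.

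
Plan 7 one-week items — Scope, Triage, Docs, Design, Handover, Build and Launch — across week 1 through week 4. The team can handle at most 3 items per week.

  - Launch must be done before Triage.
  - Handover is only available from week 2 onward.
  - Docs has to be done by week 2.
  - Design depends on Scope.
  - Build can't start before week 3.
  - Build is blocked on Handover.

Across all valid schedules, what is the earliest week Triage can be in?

week 2

Precedence pushes Triage to at least week 2.
Triage at week 2 is achievable: Build in week 3; Design in week 2; Docs in week 1; Triage in week 2; Launch in week 1; Handover in week 2; Scope in week 1.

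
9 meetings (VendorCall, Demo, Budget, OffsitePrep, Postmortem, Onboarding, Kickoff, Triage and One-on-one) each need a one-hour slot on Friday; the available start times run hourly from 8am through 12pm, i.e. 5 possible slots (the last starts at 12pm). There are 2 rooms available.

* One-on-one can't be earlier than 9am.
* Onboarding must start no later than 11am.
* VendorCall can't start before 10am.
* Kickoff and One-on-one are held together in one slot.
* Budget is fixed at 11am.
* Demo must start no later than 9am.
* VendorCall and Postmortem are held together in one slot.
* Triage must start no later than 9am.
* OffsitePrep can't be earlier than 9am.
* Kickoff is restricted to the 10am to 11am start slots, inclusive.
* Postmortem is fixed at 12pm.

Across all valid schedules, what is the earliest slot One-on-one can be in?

10am

One-on-one is available from 9am; One-on-one must be in the same slot as Kickoff, which can't be before 10am, so One-on-one is at least 10am; One-on-one must be in the same slot as Kickoff, which can't be after 11am, so One-on-one is at most 11am.
One-on-one at 10am is achievable: Onboarding in 9am, VendorCall in 12pm, Postmortem in 12pm, OffsitePrep in 9am, Budget in 11am, Triage in 8am, One-on-one in 10am, Kickoff in 10am, Demo in 8am.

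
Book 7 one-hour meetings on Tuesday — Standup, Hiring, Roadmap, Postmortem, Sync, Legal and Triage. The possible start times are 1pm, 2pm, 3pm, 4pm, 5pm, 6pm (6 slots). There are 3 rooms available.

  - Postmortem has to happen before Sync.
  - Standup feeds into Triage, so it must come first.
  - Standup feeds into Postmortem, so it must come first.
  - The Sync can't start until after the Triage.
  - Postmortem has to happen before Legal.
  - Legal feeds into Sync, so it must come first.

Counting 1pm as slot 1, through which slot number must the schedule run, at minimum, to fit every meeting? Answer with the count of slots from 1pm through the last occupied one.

The precedence chain requires at least 4 distinct slots.
With at most 3 per slot and 7 meetings, at least 3 slots are needed.
4 works (last occupied slot: 4pm): for example Postmortem -> 2pm; Roadmap -> 1pm; Triage -> 2pm; Hiring -> 1pm; Legal -> 3pm; Standup -> 1pm; Sync -> 4pm.

4 slots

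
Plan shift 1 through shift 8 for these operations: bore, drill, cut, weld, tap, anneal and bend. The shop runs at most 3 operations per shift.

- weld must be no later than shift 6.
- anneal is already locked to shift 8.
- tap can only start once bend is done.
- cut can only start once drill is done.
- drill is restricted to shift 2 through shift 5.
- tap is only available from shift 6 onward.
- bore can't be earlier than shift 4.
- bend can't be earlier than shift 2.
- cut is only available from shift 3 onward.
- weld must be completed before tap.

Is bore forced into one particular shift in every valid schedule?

No

bore can be shift 4 (e.g. anneal -> shift 8, weld -> shift 1, drill -> shift 2, bend -> shift 2, bore -> shift 4, tap -> shift 6, cut -> shift 3) or shift 5 (e.g. tap in shift 6; anneal in shift 8; bend in shift 2; drill in shift 2; bore in shift 5; cut in shift 3; weld in shift 1).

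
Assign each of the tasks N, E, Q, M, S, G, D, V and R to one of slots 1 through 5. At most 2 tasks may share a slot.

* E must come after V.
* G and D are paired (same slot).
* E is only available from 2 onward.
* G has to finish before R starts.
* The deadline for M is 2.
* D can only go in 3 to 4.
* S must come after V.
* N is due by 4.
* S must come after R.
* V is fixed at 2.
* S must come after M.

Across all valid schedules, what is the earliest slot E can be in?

E is available from 2; precedence pushes E to at least 3.
E at 4 is achievable: G -> 3, Q -> 2, M -> 1, V -> 2, D -> 3, R -> 4, S -> 5, N -> 1, E -> 4.
Nothing earlier works — the capacity limit rule out every slot before 4.

4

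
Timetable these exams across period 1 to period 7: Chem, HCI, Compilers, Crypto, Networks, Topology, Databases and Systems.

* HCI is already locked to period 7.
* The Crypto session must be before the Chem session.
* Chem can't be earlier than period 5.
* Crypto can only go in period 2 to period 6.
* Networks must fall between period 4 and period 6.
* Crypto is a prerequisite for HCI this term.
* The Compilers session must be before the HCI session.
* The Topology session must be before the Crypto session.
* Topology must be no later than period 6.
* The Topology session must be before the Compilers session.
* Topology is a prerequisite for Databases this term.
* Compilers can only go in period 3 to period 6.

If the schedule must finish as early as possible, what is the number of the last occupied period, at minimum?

7

The precedence chain requires at least 3 distinct periods.
HCI can't be placed before period 7, so the schedule must run through at least period 7.
7 works (last occupied period: period 7): for example Databases -> period 2, Systems -> period 1, Networks -> period 4, HCI -> period 7, Crypto -> period 2, Topology -> period 1, Compilers -> period 3, Chem -> period 5.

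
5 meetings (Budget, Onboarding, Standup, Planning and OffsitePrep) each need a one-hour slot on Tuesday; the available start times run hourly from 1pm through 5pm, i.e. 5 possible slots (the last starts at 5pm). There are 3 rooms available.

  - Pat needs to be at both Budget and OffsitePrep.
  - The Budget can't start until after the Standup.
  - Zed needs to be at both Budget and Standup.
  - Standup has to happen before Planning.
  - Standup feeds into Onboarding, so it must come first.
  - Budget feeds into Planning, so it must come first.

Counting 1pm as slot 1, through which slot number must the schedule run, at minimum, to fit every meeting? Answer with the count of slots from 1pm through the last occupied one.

3

The precedence chain requires at least 3 distinct slots.
With at most 3 per slot and 5 meetings, at least 2 slots are needed.
3 works (last occupied slot: 3pm): for example Standup in 1pm; OffsitePrep in 1pm; Budget in 2pm; Planning in 3pm; Onboarding in 2pm.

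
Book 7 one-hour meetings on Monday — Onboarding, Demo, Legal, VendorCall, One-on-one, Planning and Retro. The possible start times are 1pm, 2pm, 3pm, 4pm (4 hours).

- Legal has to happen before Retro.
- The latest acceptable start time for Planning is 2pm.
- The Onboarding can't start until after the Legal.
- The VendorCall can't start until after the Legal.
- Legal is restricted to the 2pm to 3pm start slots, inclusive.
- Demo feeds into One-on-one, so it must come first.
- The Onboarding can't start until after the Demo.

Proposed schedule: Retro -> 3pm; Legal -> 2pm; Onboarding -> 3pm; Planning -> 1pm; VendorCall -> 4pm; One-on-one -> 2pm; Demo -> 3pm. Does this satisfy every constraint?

No — it violates: Demo feeds into One-on-one, so it must come first

The Onboarding can't start until after the Legal — holds.
The latest acceptable start time for Planning is 2pm — holds.
Legal has to happen before Retro — holds.
The Onboarding can't start until after the Demo — violated.
Legal is restricted to the 2pm to 3pm start slots, inclusive — holds.
The VendorCall can't start until after the Legal — holds.
Demo feeds into One-on-one, so it must come first — violated.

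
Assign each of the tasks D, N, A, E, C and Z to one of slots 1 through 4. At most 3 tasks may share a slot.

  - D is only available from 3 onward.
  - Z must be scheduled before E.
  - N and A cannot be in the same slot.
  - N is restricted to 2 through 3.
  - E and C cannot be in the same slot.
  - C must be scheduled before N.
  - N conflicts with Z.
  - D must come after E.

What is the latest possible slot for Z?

Downstream work caps Z at 2.
Z at 2 is achievable: D=4, N=3, C=1, A=1, E=3, Z=2.

2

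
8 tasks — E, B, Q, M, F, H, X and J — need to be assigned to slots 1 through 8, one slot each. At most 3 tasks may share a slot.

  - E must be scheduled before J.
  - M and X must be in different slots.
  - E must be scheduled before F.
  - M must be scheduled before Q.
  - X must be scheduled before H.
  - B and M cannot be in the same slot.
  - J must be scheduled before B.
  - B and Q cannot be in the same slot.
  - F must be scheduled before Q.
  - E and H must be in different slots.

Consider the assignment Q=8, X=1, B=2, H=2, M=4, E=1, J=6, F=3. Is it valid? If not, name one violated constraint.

E and H must be in different slots — holds.
B and M cannot be in the same slot — holds.
J must be scheduled before B — violated.
E must be scheduled before F — holds.
X must be scheduled before H — holds.
F must be scheduled before Q — holds.
M must be scheduled before Q — holds.
At most 3 tasks may share a slot — holds.
M and X must be in different slots — holds.
B and Q cannot be in the same slot — holds.
E must be scheduled before J — holds.

No — it violates: J must be scheduled before B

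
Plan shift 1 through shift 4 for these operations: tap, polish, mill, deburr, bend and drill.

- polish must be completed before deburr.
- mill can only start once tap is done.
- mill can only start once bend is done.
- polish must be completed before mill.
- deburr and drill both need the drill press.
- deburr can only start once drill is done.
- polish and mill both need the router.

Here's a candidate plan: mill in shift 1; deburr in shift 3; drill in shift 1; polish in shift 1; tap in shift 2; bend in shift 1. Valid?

deburr can only start once drill is done — holds.
polish and mill both need the router — violated.
deburr and drill both need the drill press — holds.
mill can only start once bend is done — violated.
polish must be completed before mill — violated.
mill can only start once tap is done — violated.
polish must be completed before deburr — holds.

Invalid. mill can only start once tap is done.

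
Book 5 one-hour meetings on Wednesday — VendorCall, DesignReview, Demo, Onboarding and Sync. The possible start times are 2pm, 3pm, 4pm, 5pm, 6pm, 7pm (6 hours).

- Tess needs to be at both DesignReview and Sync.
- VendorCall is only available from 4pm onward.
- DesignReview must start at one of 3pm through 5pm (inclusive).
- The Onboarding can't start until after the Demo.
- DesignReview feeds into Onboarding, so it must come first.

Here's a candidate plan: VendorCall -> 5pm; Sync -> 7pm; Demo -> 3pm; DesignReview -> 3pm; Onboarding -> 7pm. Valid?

The Onboarding can't start until after the Demo — holds.
Tess needs to be at both DesignReview and Sync — holds.
VendorCall is only available from 4pm onward — holds.
DesignReview must start at one of 3pm through 5pm (inclusive) — holds.
DesignReview feeds into Onboarding, so it must come first — holds.

Yes, all constraints hold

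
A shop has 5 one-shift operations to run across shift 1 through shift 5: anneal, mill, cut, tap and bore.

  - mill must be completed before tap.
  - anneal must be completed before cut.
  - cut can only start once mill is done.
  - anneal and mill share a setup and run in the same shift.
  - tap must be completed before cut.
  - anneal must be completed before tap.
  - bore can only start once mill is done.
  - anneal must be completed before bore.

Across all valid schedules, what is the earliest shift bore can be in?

shift 2

Precedence pushes bore to at least shift 2.
bore at shift 2 is achievable: mill=shift 1; bore=shift 2; anneal=shift 1; cut=shift 3; tap=shift 2.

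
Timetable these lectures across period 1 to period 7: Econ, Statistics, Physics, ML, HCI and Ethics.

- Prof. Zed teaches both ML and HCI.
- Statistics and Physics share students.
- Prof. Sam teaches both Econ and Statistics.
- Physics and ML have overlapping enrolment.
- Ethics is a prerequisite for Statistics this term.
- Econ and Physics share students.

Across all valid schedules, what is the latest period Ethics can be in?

period 6

Downstream work caps Ethics at period 6.
Ethics at period 6 is achievable: Physics in period 2, Statistics in period 7, Ethics in period 6, HCI in period 2, ML in period 1, Econ in period 1.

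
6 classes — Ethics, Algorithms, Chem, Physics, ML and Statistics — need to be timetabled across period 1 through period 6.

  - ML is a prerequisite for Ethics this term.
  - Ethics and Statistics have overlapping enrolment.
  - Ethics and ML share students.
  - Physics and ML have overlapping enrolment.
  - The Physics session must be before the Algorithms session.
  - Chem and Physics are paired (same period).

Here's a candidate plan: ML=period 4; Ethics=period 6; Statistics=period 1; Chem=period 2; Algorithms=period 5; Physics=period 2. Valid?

Physics and ML have overlapping enrolment — holds.
Chem and Physics are paired (same period) — holds.
The Physics session must be before the Algorithms session — holds.
ML is a prerequisite for Ethics this term — holds.
Ethics and ML share students — holds.
Ethics and Statistics have overlapping enrolment — holds.

Yes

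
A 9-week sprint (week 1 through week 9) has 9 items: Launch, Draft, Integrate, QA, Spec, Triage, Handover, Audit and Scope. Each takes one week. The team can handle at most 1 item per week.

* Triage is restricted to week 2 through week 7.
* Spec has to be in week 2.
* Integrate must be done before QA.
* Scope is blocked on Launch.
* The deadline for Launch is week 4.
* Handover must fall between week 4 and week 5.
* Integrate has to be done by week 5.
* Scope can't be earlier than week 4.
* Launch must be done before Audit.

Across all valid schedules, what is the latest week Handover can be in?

Handover is available from week 4; Handover's own window allows nothing later than week 5.
Handover at week 5 is achievable: Scope -> week 4; Spec -> week 2; Draft -> week 9; Handover -> week 5; Integrate -> week 3; QA -> week 7; Triage -> week 6; Launch -> week 1; Audit -> week 8.

week 5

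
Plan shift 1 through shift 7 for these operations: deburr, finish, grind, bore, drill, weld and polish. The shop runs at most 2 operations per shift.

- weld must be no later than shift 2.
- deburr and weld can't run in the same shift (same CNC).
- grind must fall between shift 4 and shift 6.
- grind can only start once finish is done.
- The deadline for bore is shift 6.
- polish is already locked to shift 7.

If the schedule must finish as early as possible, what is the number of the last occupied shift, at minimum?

The precedence chain requires at least 2 distinct shifts.
With at most 2 per shift and 7 operations, at least 4 shifts are needed.
polish can't be placed before shift 7, so the schedule must run through at least shift 7.
7 works (last occupied shift: shift 7): for example finish in shift 2; bore in shift 1; polish in shift 7; deburr in shift 2; drill in shift 3; weld in shift 1; grind in shift 4.

shift 7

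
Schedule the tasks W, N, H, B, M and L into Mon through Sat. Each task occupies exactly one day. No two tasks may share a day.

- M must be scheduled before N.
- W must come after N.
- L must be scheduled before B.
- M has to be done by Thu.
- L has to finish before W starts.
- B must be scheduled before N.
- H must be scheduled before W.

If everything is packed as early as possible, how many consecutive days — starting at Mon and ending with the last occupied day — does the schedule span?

The precedence chain requires at least 4 distinct days.
With at most 1 per day and 6 tasks, at least 6 days are needed.
6 works (last occupied day: Sat): for example L=Tue, N=Thu, H=Fri, B=Wed, M=Mon, W=Sat.

6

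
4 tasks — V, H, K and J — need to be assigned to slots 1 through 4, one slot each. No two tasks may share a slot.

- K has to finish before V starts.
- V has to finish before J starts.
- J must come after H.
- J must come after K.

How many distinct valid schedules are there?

Enumerating: J=4; V=2; K=1; H=3 | K=1, J=4, H=2, V=3 | K in 2, H in 1, J in 4, V in 3.

3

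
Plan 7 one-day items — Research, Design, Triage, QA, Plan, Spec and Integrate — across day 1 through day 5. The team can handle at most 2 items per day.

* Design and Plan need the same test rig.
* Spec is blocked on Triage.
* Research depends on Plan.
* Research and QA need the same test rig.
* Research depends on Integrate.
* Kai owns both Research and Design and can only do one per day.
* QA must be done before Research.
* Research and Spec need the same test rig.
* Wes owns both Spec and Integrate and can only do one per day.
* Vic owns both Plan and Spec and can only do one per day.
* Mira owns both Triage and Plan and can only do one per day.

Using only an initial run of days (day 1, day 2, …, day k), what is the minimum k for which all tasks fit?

The precedence chain requires at least 2 distinct days.
With at most 2 per day and 7 tasks, at least 4 days are needed.
4 works (last occupied day: day 4): for example Integrate=day 2, Design=day 4, Plan=day 2, Spec=day 4, QA=day 1, Research=day 3, Triage=day 1.

4 days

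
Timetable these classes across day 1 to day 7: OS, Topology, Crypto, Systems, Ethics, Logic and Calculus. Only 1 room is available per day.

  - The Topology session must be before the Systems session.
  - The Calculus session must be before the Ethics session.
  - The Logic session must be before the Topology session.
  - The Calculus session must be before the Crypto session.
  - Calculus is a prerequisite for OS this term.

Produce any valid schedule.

Systems -> day 6, Calculus -> day 1, Ethics -> day 7, Topology -> day 3, Logic -> day 2, OS -> day 4, Crypto -> day 5

Checking: Logic(day 2) before Topology(day 3); Topology(day 3) before Systems(day 6); Calculus(day 1) before Ethics(day 7); Calculus(day 1) before Crypto(day 5); Calculus(day 1) before OS(day 4); max 1 per day (cap 1).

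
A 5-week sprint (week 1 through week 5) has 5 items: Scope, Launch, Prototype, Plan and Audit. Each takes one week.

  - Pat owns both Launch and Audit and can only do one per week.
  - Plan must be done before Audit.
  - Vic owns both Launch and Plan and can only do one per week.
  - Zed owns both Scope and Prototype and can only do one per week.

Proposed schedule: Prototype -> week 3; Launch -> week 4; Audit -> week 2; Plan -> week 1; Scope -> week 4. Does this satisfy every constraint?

Plan must be done before Audit — holds.
Vic owns both Launch and Plan and can only do one per week — holds.
Zed owns both Scope and Prototype and can only do one per week — holds.
Pat owns both Launch and Audit and can only do one per week — holds.

Yes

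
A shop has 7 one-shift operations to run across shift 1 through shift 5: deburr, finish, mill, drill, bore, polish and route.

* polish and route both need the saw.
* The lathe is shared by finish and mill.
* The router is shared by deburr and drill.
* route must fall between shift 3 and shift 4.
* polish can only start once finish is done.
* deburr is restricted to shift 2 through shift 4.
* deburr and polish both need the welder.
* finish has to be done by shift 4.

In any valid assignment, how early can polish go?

Precedence pushes polish to at least shift 2.
polish at shift 2 is achievable: drill in shift 1, route in shift 3, finish in shift 1, bore in shift 1, deburr in shift 3, polish in shift 2, mill in shift 2.

shift 2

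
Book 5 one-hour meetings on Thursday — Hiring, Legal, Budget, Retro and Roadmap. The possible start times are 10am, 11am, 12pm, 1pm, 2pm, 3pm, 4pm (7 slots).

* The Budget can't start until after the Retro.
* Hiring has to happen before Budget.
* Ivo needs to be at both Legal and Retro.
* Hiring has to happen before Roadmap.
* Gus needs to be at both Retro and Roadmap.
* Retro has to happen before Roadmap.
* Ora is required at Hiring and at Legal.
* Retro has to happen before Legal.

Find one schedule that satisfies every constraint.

Roadmap in 11am; Retro in 10am; Budget in 11am; Hiring in 10am; Legal in 11am

Checking: Retro(10am) before Budget(11am); Hiring(10am) before Budget(11am); Retro(10am) before Roadmap(11am); Retro(10am) before Legal(11am); Hiring(10am) before Roadmap(11am); Retro(10am) != Roadmap(11am); Legal(11am) != Retro(10am); Hiring(10am) != Legal(11am).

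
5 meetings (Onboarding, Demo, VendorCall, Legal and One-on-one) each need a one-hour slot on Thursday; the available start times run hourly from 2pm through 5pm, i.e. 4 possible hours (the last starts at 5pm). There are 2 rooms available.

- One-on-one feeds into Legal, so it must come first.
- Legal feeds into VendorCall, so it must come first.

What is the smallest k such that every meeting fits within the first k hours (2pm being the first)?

The precedence chain requires at least 3 distinct hours.
With at most 2 per hour and 5 meetings, at least 3 hours are needed.
3 works (last occupied hour: 4pm): for example Onboarding -> 2pm; One-on-one -> 2pm; Legal -> 3pm; Demo -> 3pm; VendorCall -> 4pm.

3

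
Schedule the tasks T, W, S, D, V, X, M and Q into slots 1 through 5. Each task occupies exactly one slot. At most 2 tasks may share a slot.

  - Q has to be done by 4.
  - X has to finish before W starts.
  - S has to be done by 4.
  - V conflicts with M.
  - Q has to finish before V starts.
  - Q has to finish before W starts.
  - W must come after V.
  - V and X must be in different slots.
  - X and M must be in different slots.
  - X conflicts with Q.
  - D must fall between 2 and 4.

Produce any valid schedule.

X in 3; Q in 1; S in 1; T in 3; W in 4; M in 4; D in 2; V in 2

Checking: Q(1) before V(2); V(2) before W(4); Q(1) before W(4); X(3) before W(4); V(2) != M(4); V(2) != X(3); X(3) != Q(1); X(3) != M(4); Q=1 in [1,4]; D=2 in [2,4]; S=1 in [1,4]; max 2 per slot (cap 2).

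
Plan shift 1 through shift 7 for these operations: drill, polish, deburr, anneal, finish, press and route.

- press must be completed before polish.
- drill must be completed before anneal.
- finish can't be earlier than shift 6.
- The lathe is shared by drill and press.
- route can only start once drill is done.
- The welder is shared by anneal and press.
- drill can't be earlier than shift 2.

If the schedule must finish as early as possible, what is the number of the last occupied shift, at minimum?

The precedence chain requires at least 2 distinct shifts.
finish can't be placed before shift 6, so the schedule must run through at least shift 6.
6 works (last occupied shift: shift 6): for example route in shift 3, drill in shift 2, anneal in shift 3, press in shift 1, finish in shift 6, polish in shift 2, deburr in shift 1.

6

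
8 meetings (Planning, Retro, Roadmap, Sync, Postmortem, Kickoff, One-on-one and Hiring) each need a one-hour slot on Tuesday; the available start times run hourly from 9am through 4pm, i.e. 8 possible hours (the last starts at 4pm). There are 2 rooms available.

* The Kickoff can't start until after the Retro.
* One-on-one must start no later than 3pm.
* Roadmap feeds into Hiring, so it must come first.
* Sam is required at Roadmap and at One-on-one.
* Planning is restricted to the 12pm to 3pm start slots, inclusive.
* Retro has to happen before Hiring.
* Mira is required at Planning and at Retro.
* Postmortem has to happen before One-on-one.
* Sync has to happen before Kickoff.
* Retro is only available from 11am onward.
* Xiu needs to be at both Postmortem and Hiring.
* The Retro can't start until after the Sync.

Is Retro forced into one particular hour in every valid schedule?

Retro can be 11am (e.g. Retro -> 11am, Planning -> 12pm, Sync -> 9am, One-on-one -> 10am, Kickoff -> 12pm, Hiring -> 1pm, Roadmap -> 11am, Postmortem -> 9am) or 12pm (e.g. Retro in 12pm, One-on-one in 10am, Planning in 1pm, Kickoff in 1pm, Roadmap in 11am, Postmortem in 9am, Sync in 9am, Hiring in 2pm).

No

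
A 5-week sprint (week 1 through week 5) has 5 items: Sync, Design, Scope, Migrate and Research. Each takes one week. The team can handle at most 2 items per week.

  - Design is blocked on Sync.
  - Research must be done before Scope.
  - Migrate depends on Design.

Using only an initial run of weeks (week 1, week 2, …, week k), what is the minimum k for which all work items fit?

3

The precedence chain requires at least 3 distinct weeks.
With at most 2 per week and 5 work items, at least 3 weeks are needed.
3 works (last occupied week: week 3): for example Design in week 2; Scope in week 2; Sync in week 1; Migrate in week 3; Research in week 1.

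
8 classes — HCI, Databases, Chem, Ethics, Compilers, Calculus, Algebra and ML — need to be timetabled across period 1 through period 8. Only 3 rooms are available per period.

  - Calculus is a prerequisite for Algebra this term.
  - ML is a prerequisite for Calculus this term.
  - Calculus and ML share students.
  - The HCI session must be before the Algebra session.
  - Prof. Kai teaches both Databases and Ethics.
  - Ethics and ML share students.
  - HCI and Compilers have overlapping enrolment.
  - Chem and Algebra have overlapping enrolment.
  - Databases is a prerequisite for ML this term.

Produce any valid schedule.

Ethics=period 3; Databases=period 1; Calculus=period 3; HCI=period 1; Compilers=period 2; Algebra=period 4; ML=period 2; Chem=period 1

Checking: Calculus(period 3) before Algebra(period 4); HCI(period 1) before Algebra(period 4); Databases(period 1) before ML(period 2); ML(period 2) before Calculus(period 3); Chem(period 1) != Algebra(period 4); Calculus(period 3) != ML(period 2); HCI(period 1) != Compilers(period 2); Ethics(period 3) != ML(period 2); Databases(period 1) != Ethics(period 3); max 3 per period (cap 3).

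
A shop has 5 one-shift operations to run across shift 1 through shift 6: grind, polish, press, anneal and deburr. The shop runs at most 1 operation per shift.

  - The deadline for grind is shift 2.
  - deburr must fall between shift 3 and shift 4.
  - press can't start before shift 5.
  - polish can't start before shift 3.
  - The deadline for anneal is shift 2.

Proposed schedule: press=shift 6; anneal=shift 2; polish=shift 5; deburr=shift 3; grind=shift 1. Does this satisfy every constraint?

Yes, all constraints hold

deburr must fall between shift 3 and shift 4 — holds.
The deadline for anneal is shift 2 — holds.
The deadline for grind is shift 2 — holds.
polish can't start before shift 3 — holds.
The shop runs at most 1 operation per shift — holds.
press can't start before shift 5 — holds.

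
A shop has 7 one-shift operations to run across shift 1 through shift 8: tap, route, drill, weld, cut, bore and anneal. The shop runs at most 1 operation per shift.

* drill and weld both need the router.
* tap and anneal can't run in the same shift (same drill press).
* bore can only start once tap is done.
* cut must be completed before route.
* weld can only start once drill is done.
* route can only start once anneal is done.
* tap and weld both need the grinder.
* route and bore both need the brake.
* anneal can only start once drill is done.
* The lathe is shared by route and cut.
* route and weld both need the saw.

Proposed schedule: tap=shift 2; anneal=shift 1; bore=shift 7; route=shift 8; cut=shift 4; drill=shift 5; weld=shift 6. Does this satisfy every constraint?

cut must be completed before route — holds.
The lathe is shared by route and cut — holds.
route and weld both need the saw — holds.
bore can only start once tap is done — holds.
tap and anneal can't run in the same shift (same drill press) — holds.
route and bore both need the brake — holds.
tap and weld both need the grinder — holds.
route can only start once anneal is done — holds.
weld can only start once drill is done — holds.
The shop runs at most 1 operation per shift — holds.
drill and weld both need the router — holds.
anneal can only start once drill is done — violated.

No — it violates: anneal can only start once drill is done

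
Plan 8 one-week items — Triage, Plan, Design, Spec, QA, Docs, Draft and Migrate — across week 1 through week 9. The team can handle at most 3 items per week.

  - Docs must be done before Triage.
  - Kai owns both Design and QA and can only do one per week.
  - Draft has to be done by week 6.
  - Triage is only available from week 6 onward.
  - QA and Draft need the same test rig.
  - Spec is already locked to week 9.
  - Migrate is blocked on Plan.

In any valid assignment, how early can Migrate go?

week 2

Precedence pushes Migrate to at least week 2.
Migrate at week 2 is achievable: Draft=week 1, Docs=week 1, Triage=week 6, Design=week 2, Plan=week 1, QA=week 3, Migrate=week 2, Spec=week 9.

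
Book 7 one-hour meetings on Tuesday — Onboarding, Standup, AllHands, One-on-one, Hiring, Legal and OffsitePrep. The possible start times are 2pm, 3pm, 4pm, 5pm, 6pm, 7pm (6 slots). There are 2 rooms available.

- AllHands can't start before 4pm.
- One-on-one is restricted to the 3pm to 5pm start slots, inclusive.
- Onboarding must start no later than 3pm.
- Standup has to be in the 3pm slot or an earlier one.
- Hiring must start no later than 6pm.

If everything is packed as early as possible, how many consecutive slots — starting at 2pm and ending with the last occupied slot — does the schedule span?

4

With at most 2 per slot and 7 meetings, at least 4 slots are needed.
AllHands can't be placed before 4pm — that is slot 3 counting from 2pm — so the schedule must run through at least 3 slots.
4 works (last occupied slot: 5pm): for example Hiring -> 3pm, One-on-one -> 3pm, Onboarding -> 2pm, Standup -> 2pm, OffsitePrep -> 5pm, AllHands -> 4pm, Legal -> 4pm.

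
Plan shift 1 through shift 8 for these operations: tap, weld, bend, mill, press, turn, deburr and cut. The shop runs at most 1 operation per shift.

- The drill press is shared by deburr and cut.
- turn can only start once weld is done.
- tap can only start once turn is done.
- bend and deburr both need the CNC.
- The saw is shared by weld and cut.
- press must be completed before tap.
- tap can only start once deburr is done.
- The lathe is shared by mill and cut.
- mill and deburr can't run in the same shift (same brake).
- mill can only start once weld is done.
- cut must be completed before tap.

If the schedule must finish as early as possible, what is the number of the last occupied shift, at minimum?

The precedence chain requires at least 3 distinct shifts.
With at most 1 per shift and 8 operations, at least 8 shifts are needed.
8 works (last occupied shift: shift 8): for example cut=shift 5, bend=shift 8, deburr=shift 4, weld=shift 1, press=shift 3, mill=shift 7, tap=shift 6, turn=shift 2.

shift 8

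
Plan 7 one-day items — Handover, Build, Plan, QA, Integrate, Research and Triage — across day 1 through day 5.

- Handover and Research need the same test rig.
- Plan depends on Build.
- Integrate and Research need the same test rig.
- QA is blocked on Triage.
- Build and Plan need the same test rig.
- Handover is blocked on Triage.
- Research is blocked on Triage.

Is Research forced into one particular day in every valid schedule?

No

Research can be day 2 (e.g. Integrate -> day 1, QA -> day 2, Research -> day 2, Triage -> day 1, Handover -> day 3, Plan -> day 2, Build -> day 1) or day 3 (e.g. Handover in day 2, Triage in day 1, Build in day 1, QA in day 2, Integrate in day 1, Research in day 3, Plan in day 2).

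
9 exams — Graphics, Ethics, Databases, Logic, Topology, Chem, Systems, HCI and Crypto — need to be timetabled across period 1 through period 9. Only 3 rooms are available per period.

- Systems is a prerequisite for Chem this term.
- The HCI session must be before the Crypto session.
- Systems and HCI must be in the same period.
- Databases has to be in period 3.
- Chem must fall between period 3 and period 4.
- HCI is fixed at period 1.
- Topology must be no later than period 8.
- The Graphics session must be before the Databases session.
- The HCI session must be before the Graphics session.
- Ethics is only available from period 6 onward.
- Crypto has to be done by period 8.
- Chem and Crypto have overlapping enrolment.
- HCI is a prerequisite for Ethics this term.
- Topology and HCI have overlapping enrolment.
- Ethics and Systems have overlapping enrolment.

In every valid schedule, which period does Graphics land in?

HCI is fixed at period 1 and must come before Graphics, so Graphics is at least period 2.
Databases is fixed at period 3 and must come after Graphics, so Graphics is at most period 2.
So Graphics must be period 2.

period 2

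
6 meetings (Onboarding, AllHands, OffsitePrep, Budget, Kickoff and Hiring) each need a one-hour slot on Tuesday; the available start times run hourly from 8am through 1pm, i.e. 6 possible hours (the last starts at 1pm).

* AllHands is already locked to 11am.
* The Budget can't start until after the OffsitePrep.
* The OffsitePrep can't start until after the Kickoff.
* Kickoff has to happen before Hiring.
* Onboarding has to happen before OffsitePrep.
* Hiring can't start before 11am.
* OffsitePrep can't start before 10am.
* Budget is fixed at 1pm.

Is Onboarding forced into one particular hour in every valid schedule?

No

Onboarding can be 8am (e.g. AllHands in 11am, OffsitePrep in 10am, Onboarding in 8am, Hiring in 11am, Kickoff in 8am, Budget in 1pm) or 9am (e.g. OffsitePrep in 10am; AllHands in 11am; Onboarding in 9am; Budget in 1pm; Hiring in 11am; Kickoff in 8am).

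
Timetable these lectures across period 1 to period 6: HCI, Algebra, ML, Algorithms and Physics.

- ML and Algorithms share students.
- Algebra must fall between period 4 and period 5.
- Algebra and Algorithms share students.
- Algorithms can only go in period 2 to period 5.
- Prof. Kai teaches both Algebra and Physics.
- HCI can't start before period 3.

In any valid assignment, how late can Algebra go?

period 5

Algebra is available from period 4; Algebra's own window allows nothing later than period 5.
Algebra at period 5 is achievable: ML -> period 1, Algebra -> period 5, Algorithms -> period 2, HCI -> period 3, Physics -> period 1.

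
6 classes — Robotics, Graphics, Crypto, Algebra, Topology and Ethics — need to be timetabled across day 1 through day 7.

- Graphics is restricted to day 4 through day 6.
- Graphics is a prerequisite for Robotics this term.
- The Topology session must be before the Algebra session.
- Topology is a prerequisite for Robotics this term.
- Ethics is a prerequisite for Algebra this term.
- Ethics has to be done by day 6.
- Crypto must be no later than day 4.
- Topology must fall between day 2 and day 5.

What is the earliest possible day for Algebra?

day 3

Precedence pushes Algebra to at least day 3.
Algebra at day 3 is achievable: Graphics in day 4, Ethics in day 1, Algebra in day 3, Topology in day 2, Crypto in day 1, Robotics in day 5.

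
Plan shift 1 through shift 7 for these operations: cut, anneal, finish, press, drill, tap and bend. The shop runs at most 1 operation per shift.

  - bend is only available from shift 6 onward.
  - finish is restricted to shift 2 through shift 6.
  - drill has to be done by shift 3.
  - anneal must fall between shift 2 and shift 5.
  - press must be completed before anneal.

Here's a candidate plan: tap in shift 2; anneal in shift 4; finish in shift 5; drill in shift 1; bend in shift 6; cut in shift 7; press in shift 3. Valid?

bend is only available from shift 6 onward — holds.
press must be completed before anneal — holds.
drill has to be done by shift 3 — holds.
finish is restricted to shift 2 through shift 6 — holds.
anneal must fall between shift 2 and shift 5 — holds.
The shop runs at most 1 operation per shift — holds.

Valid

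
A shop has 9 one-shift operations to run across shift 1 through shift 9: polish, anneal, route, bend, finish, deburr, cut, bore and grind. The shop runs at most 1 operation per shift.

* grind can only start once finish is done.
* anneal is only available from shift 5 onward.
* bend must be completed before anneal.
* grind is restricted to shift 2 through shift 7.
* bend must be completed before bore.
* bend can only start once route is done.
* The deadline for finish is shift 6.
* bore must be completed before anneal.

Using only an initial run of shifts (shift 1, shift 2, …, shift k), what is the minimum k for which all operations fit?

The precedence chain requires at least 4 distinct shifts.
With at most 1 per shift and 9 operations, at least 9 shifts are needed.
anneal can't be placed before shift 5, so the schedule must run through at least shift 5.
9 works (last occupied shift: shift 9): for example grind=shift 6; cut=shift 9; bend=shift 3; route=shift 2; deburr=shift 8; bore=shift 4; polish=shift 7; finish=shift 1; anneal=shift 5.

9 shifts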